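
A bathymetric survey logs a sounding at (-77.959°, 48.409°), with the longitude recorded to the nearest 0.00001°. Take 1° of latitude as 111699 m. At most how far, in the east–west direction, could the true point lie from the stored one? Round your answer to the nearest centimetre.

Rounding to 5 decimal places leaves the longitude within ±5e-06° of the true value.
Parallels shrink by cos φ, so at 77.959° a degree of longitude is 111699 × 0.2086 ≈ 23301.7 m.
So at most 5e-06° × 23301.7 ≈ 0.116509 m east–west.
That is 0.116509 m = 11.651 cm.

12 centimetres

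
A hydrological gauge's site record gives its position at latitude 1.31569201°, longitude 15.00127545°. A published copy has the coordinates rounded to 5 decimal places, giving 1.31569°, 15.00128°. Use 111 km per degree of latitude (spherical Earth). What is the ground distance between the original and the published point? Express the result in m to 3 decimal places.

0.552 m

The latitude changed by +0.00000201° and the longitude by -0.00000455°.
N–S: 0.00000201° × 111000 m/° = 0.22311 m.
East–west at this latitude: -0.00000455° × 111000 × cos 1.31569° ≈ -0.00000455 × 110971 = -0.504917 m.
Combined displacement = (0.22311² + 0.504917²)^½ ≈ 0.552014 m.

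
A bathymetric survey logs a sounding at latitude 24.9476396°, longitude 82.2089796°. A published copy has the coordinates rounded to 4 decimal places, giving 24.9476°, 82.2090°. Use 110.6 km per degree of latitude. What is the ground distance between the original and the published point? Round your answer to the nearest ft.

16 ft

The latitude changed by +0.0000396° and the longitude by -0.0000204°.
N–S: 0.0000396° × 110600 m/° = 4.37976 m.
East–west at this latitude: -0.0000204° × 110600 × cos 24.9476° ≈ -0.0000204 × 100280 = -2.04572 m.
Hypotenuse of the two orthogonal shifts: √(4.37976² + 2.04572²) = 4.83397 m.
Converting: 4.83397 m × 3.2808 ft/m ≈ 15.859 ft.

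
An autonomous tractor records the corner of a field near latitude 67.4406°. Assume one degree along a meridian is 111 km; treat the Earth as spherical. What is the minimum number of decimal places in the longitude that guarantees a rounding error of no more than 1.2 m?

At 67.4406° one degree of longitude covers 111000 × cos 67.4406° ≈ 111000 × 0.3836 ≈ 42584.2 m.
With N decimal places the half-ulp bound is 0.5·10⁻ᴺ°, or 0.5·10⁻ᴺ × 42584.2 m on the ground.
Need 0.5 × 42584.2 × 10⁻ᴺ ≤ 1.2 → 10⁻ᴺ ≤ 5.636e-05, so N ≥ 4.25.
N = 4 would give 2.13 m (too coarse); N = 5 gives 0.213 m ≤ 1.2 m.

5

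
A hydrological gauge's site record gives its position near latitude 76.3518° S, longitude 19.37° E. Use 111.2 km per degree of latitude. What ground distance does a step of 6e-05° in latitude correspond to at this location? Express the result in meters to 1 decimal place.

Along a meridian 6e-05° is 6e-05 × 111200 = 6.672 m.

6.7 meters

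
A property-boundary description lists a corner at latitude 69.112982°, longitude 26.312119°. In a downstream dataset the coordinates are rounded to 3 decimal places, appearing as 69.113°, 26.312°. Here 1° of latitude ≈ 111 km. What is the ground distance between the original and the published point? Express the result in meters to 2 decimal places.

5.12 meters

Δlat = 69.112982 − 69.113 = -0.000018°; Δlon = 26.312119 − 26.312 = +0.000119°.
N–S: -0.000018° × 111000 m/° = -1.998 m.
E–W at 69.113°: 0.000119° × 111000 × cos 69.113° = 0.000119 × 111000 × 0.3565 ≈ 4.70935 m.
Distance: √(1.998² + 4.70935²) ≈ 5.11566 m.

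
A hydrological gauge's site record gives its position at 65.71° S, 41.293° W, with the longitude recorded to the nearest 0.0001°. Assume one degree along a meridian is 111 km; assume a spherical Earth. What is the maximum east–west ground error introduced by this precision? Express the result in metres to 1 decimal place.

Rounding to 4 decimal places leaves the longitude within ±5e-05° of the true value.
One degree of longitude at 65.71° is 111000 × cos 65.71° ≈ 111000 × 0.4114 = 45660.4 m.
Maximum E–W displacement: 5e-05 × 45660.4 = 2.28302 m.

2.3 metres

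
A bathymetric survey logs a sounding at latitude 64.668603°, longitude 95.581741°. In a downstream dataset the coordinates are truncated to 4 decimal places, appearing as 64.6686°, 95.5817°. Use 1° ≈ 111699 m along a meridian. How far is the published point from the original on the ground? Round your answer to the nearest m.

Δlat = 64.668603 − 64.6686 = +0.000003°; Δlon = 95.581741 − 95.5817 = +0.000041°.
N–S: 0.000003° × 111699 m/° = 0.335097 m.
E–W at 64.6686°: 0.000041° × 111699 × cos 64.6686° = 0.000041 × 111699 × 0.4279 ≈ 1.95942 m.
Combined displacement = (0.335097² + 1.95942²)^½ ≈ 1.98787 m.

2 m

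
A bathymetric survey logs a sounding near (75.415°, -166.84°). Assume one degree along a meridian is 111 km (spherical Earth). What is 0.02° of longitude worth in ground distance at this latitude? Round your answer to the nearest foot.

At 75.415° a degree of longitude is 111000 × cos 75.415° ≈ 27951.6 m, so 0.02° corresponds to 559.032 m.
Converting: 559.032 m × 3.2808 ft/m ≈ 1834.1 ft.

1834 feet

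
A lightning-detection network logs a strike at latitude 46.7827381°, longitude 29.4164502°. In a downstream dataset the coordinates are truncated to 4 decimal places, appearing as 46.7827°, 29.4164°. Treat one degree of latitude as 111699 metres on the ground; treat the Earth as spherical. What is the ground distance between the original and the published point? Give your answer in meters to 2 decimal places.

5.73 meters

Δlat = 46.7827381 − 46.7827 = +0.0000381°; Δlon = 29.4164502 − 29.4164 = +0.0000502°.
N–S: 0.0000381° × 111699 m/° = 4.25573 m.
E–W at 46.7827°: 0.0000502° × 111699 × cos 46.7827° = 0.0000502 × 111699 × 0.6848 ≈ 3.83969 m.
Hypotenuse of the two orthogonal shifts: √(4.25573² + 3.83969²) = 5.73188 m.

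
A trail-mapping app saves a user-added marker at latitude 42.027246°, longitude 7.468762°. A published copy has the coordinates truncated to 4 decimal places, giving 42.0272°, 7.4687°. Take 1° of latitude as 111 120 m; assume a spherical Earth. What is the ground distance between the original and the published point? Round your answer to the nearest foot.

24 feet

The latitude changed by +0.000046° and the longitude by +0.000062°.
N–S: 0.000046° × 111120 m/° = 5.11152 m.
E–W at 42.0272°: 0.000062° × 111120 × cos 42.0272° = 0.000062 × 111120 × 0.7428 ≈ 5.11766 m.
Combined displacement = (5.11152² + 5.11766²)^½ ≈ 7.23313 m.
In feet: 7.23313 m ÷ 0.3048 ≈ 23.731 ft.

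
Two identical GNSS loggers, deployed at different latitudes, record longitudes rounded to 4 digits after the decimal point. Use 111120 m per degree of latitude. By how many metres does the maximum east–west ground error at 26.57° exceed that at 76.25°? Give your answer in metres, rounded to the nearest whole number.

4 metres

Rounding to 4 decimal places leaves the longitude within ±5e-05° of the true value.
Error at 26.57° = 5e-05° × 111120 × cos 26.57° ≈ 5.556 × 0.8944 = 4.9692 m.
Error at 76.25° = 5e-05° × 111120 × cos 76.25° ≈ 5.556 × 0.2377 = 1.3206 m.
Difference: 4.9692 − 1.3206 = 3.6486 m.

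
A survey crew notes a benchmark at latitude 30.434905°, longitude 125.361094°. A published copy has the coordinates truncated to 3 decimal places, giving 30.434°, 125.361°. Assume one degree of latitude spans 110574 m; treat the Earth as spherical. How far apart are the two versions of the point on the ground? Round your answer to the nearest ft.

330 ft

The latitude changed by +0.000905° and the longitude by +0.000094°.
North–south shift: 0.000905 × 110574 = 100.069 m.
E–W at 30.434°: 0.000094° × 110574 × cos 30.434° = 0.000094 × 110574 × 0.8622 ≈ 8.96181 m.
Distance: √(100.069² + 8.96181²) ≈ 100.47 m.
Converting: 100.47 m × 3.2808 ft/m ≈ 329.63 ft.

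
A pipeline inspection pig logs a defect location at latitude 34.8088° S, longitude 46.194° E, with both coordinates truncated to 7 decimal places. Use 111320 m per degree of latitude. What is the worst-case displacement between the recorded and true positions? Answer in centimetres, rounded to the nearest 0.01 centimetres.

1.44 centimetres

Truncating at 7 decimal places can drop up to a full unit in the last place, so each coordinate may be off by as much as 1e-07°.
Latitude error → 1e-07 × 111320 = 0.011132 m along the meridian.
East–west component at 34.8088°: 1e-07° × 111320 × cos 34.8088° ≈ 1e-07 × 91400.6 ≈ 0.00914006 m.
Worst case both components are at the extreme and orthogonal: √(0.011132² + 0.00914006²) ≈ 0.0144035 m.
That is 0.0144035 m = 1.4404 cm.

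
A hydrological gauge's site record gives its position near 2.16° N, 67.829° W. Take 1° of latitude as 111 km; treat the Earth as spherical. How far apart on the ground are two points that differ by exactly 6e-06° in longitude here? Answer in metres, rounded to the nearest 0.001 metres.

0.666 metres

One degree of longitude here spans 111000 × cos 2.16° = 111000 × 0.9993 ≈ 110921 m; 6e-06° of that is 0.665527 m.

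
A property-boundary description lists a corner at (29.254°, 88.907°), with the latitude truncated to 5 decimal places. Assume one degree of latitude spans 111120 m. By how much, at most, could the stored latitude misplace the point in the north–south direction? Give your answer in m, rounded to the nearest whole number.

Truncating at 5 decimal places can drop up to a full unit in the last place, so the latitude may be off by as much as 1e-05°.
Along the meridian that is 1e-05° × 111120 m/° = 1.1112 m.

1 m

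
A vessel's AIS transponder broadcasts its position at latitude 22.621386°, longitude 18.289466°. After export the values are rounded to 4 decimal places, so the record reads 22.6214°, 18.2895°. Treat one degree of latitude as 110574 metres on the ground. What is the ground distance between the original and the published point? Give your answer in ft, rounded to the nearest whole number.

Δlat = 22.621386 − 22.6214 = -0.000014°; Δlon = 18.289466 − 18.2895 = -0.000034°.
North–south shift: -0.000014 × 110574 = -1.54804 m.
E–W at 22.6214°: -0.000034° × 110574 × cos 22.6214° = -0.000034 × 110574 × 0.9231 ≈ -3.47028 m.
Hypotenuse of the two orthogonal shifts: √(1.54804² + 3.47028²) = 3.79991 m.
In feet: 3.79991 m ÷ 0.3048 ≈ 12.467 ft.

12 ft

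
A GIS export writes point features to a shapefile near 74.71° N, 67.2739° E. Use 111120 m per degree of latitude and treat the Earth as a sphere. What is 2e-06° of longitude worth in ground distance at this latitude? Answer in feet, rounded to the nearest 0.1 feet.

0.2 feet

2e-06° of longitude at 74.71° is 2e-06 × 111120 × cos 74.71° ≈ 2e-06 × 29302.9 = 0.0586057 m.
In feet: 0.0586057 m ÷ 0.3048 ≈ 0.19228 ft.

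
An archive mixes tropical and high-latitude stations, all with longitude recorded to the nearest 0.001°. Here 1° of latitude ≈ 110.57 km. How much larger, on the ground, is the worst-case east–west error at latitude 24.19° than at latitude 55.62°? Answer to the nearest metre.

19 metres

Rounding to 3 decimal places leaves the longitude within ±0.0005° of the true value.
At 24.19°: 0.0005° × 110570 × cos 24.19° = 0.0005 × 110570 × 0.9122 ≈ 50.431 m.
At 55.62°: 0.0005° × 110570 × cos 55.62° = 0.0005 × 110570 × 0.5647 ≈ 31.218 m.
So the lower-latitude error exceeds the higher by 50.431 − 31.218 = 19.212 m.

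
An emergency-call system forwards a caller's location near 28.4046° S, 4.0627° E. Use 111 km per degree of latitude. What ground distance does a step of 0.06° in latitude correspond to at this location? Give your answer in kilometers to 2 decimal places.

6.66 kilometers

0.06° × 111000 m/° = 6660 m.
That is 6660 m = 6.66 km.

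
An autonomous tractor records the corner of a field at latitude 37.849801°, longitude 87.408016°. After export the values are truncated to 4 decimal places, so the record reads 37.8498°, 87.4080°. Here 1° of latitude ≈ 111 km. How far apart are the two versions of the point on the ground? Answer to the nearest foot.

5 feet

Δlat = 37.849801 − 37.8498 = +0.000001°; Δlon = 87.408016 − 87.4080 = +0.000016°.
North–south shift: 0.000001 × 111000 = 0.111 m.
East–west at this latitude: 0.000016° × 111000 × cos 37.8498° ≈ 0.000016 × 87648 = 1.40237 m.
Distance: √(0.111² + 1.40237²) ≈ 1.40675 m.
In feet: 1.40675 m ÷ 0.3048 ≈ 4.6153 ft.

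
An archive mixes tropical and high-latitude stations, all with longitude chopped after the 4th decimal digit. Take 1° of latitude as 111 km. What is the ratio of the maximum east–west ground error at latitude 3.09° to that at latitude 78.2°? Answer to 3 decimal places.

Truncating at 4 decimal places can drop up to a full unit in the last place, so the longitude may be off by as much as 0.0001°.
At 3.09°: 0.0001° × 111000 × cos 3.09° = 0.0001 × 111000 × 0.9985 ≈ 11.084 m.
At 78.2°: 0.0001° × 111000 × cos 78.2° = 0.0001 × 111000 × 0.2045 ≈ 2.2699 m.
Ratio: 11.084 / 2.2699 = cos 3.09° / cos 78.2° ≈ 4.8830.

4.883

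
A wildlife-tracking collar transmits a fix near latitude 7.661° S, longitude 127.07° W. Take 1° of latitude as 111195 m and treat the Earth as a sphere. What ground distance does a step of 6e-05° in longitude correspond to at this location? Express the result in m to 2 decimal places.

6.61 m

At 7.661° a degree of longitude is 111195 × cos 7.661° ≈ 110202 m, so 6e-05° corresponds to 6.61215 m.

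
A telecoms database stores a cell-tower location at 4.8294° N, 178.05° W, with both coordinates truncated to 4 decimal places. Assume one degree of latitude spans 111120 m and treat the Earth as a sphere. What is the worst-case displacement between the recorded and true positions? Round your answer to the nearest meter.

16 meters

Truncating at 4 decimal places can drop up to a full unit in the last place, so each coordinate may be off by as much as 0.0001°.
North–south component: 0.0001° × 111120 = 11.112 m.
E–W at 4.8294°: 0.0001° × 111120 × cos 4.8294° = 0.0001 × 111120 × 0.9964 ≈ 11.0726 m.
The two errors are perpendicular, so the maximum displacement is √(11.112² + 11.0726²) ≈ 15.6869 m.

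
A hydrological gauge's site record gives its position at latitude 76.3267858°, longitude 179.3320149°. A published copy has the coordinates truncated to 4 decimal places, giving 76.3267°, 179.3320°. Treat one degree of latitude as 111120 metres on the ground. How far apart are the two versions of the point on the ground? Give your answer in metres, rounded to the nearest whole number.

10 metres

The latitude changed by +0.0000858° and the longitude by +0.0000149°.
N–S: 0.0000858° × 111120 m/° = 9.5341 m.
East–west at this latitude: 0.0000149° × 111120 × cos 76.3267° ≈ 0.0000149 × 26267.1 = 0.39138 m.
Distance: √(9.5341² + 0.39138²) ≈ 9.54213 m.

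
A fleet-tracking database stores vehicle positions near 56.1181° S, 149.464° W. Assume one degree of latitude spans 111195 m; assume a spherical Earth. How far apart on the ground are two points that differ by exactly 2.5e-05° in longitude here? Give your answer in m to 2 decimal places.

At 56.1181° a degree of longitude is 111195 × cos 56.1181° ≈ 61989.3 m, so 2.5e-05° corresponds to 1.54973 m.

1.55 m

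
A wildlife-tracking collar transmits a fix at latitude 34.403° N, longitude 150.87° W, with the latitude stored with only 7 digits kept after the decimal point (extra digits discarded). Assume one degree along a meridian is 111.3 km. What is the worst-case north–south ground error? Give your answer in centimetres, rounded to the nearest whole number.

Truncating at 7 decimal places can drop up to a full unit in the last place, so the latitude may be off by as much as 1e-07°.
Along the meridian that is 1e-07° × 111300 m/° = 0.01113 m.
That is 0.01113 m = 1.113 cm.

1 centimetres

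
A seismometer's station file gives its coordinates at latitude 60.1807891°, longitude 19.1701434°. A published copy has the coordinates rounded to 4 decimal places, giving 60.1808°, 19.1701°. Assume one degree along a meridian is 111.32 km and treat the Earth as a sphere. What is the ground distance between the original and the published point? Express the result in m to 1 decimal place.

Δlat = 60.1807891 − 60.1808 = -0.0000109°; Δlon = 19.1701434 − 19.1701 = +0.0000434°.
N–S: -0.0000109° × 111320 m/° = -1.21339 m.
East–west at this latitude: 0.0000434° × 111320 × cos 60.1808° ≈ 0.0000434 × 55355.5 = 2.40243 m.
Distance: √(1.21339² + 2.40243²) ≈ 2.69146 m.

2.7 m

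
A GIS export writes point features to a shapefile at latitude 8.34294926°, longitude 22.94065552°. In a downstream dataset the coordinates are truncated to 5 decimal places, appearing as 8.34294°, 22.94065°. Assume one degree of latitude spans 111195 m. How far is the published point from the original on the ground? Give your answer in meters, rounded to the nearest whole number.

1 meters

The latitude changed by +0.00000926° and the longitude by +0.00000552°.
N–S: 0.00000926° × 111195 m/° = 1.02967 m.
East–west at this latitude: 0.00000552° × 111195 × cos 8.34294° ≈ 0.00000552 × 110018 = 0.607301 m.
Combined displacement = (1.02967² + 0.607301²)^½ ≈ 1.19542 m.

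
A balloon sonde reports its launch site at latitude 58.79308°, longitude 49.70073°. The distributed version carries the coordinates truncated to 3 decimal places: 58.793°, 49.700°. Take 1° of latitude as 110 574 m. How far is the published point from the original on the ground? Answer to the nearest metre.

The latitude changed by +0.00008° and the longitude by +0.00073°.
North–south shift: 0.00008 × 110574 = 8.84592 m.
East–west at this latitude: 0.00073° × 110574 × cos 58.793° ≈ 0.00073 × 57291.9 = 41.8231 m.
Hypotenuse of the two orthogonal shifts: √(8.84592² + 41.8231²) = 42.7483 m.

43 metres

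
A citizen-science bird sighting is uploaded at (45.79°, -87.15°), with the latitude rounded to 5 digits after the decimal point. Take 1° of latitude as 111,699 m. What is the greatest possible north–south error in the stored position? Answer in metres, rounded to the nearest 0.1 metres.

0.6 metres

Rounding to 5 decimal places leaves the latitude within ±5e-06° of the true value.
Along the meridian that is 5e-06° × 111699 m/° = 0.558495 m.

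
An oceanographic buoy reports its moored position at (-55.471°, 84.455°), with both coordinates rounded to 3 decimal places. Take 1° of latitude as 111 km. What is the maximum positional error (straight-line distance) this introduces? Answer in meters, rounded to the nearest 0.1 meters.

63.8 meters

Rounding to 3 decimal places leaves each coordinate within ±0.0005° of the true value.
N–S: 0.0005° × 111000 m/° = 55.5 m.
East–west component at 55.471°: 0.0005° × 111000 × cos 55.471° ≈ 0.0005 × 62917.4 ≈ 31.4587 m.
Combining orthogonally: (55.5² + 31.4587²)^½ ≈ 63.7958 m.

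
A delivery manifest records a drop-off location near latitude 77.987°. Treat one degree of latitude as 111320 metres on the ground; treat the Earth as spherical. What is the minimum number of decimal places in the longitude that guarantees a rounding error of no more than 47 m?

3 decimal places

At 77.987° one degree of longitude covers 111320 × cos 77.987° ≈ 111320 × 0.2081 ≈ 23169.4 m.
Rounding to N decimal places gives at most 0.5 × 10⁻ᴺ degrees of error, i.e. 0.5 × 10⁻ᴺ × 23169.4 m.
Setting 11584.7 × 10⁻ᴺ ≤ 47 gives 10ᴺ ≥ 246.5, i.e. N ≥ 2.39.
So 3 decimal places suffice (11.6 m); 2 would allow up to 116 m.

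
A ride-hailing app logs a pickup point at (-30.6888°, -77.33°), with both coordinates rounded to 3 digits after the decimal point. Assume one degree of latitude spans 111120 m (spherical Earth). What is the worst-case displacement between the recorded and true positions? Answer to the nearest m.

73 m

Rounding to 3 decimal places leaves each coordinate within ±0.0005° of the true value.
Latitude error → 0.0005 × 111120 = 55.56 m along the meridian.
East–west component at 30.6888°: 0.0005° × 111120 × cos 30.6888° ≈ 0.0005 × 95557.9 ≈ 47.7789 m.
Combining orthogonally: (55.56² + 47.7789²)^½ ≈ 73.2785 m.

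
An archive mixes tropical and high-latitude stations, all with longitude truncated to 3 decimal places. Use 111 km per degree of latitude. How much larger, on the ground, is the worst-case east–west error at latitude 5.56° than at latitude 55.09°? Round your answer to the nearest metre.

Truncating at 3 decimal places can drop up to a full unit in the last place, so the longitude may be off by as much as 0.001°.
Error at 5.56° = 0.001° × 111000 × cos 5.56° ≈ 111 × 0.9953 = 110.48 m.
At 55.09°: 0.001° × 111000 × cos 55.09° = 0.001 × 111000 × 0.5723 ≈ 63.524 m.
Difference: 110.48 − 63.524 = 46.954 m.

47 metres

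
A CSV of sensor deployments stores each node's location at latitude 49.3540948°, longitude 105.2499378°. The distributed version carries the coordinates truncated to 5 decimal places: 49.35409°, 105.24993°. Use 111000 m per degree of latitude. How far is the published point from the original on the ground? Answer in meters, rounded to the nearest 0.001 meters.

0.776 meters

The latitude changed by +0.0000048° and the longitude by +0.0000078°.
North–south shift: 0.0000048 × 111000 = 0.5328 m.
East–west at this latitude: 0.0000078° × 111000 × cos 49.3541° ≈ 0.0000078 × 72303.4 = 0.563967 m.
Distance: √(0.5328² + 0.563967²) ≈ 0.775844 m.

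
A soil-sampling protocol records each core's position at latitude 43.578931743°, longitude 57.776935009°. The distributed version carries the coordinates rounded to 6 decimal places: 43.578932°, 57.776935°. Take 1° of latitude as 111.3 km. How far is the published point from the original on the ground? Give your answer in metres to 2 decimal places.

0.03 metres

The latitude changed by -0.000000257° and the longitude by +0.000000009°.
North–south shift: -0.000000257 × 111300 = -0.0286041 m.
East–west at this latitude: 0.000000009° × 111300 × cos 43.5789° ≈ 0.000000009 × 80628.5 = 0.000725657 m.
Distance: √(0.0286041² + 0.000725657²) ≈ 0.0286133 m.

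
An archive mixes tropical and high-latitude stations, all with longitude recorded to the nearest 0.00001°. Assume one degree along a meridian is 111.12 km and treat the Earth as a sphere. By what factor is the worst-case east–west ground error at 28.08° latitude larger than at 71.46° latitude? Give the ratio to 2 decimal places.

Rounding to 5 decimal places leaves the longitude within ±5e-06° of the true value.
Error at 28.08° = 5e-06° × 111120 × cos 28.08° ≈ 0.5556 × 0.8823 = 0.4902 m.
Error at 71.46° = 5e-06° × 111120 × cos 71.46° ≈ 0.5556 × 0.3180 = 0.17666 m.
The ratio reduces to cos 28.08° / cos 71.46° = 0.8823/0.3180 ≈ 2.7748.

2.77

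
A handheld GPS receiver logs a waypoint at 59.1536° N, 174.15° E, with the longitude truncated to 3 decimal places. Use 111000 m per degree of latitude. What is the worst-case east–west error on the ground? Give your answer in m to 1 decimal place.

Truncating at 3 decimal places can drop up to a full unit in the last place, so the longitude may be off by as much as 0.001°.
At latitude 59.1536° a degree of longitude spans 111000 m × cos 59.1536° = 111000 × 0.5127 ≈ 56914 m.
Maximum E–W displacement: 0.001 × 56914 = 56.914 m.

56.9 m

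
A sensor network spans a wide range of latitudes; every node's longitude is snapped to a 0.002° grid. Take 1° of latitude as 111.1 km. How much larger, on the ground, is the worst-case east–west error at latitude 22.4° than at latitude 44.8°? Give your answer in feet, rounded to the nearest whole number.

With a 0.002° grid the true value lies within half a step, ±0.002°/2 = ±0.001°, of the stored one.
At 22.4°: 0.001° × 111100 × cos 22.4° = 0.001 × 111100 × 0.9245 ≈ 102.72 m.
At 44.8°: 0.001° × 111100 × cos 44.8° = 0.001 × 111100 × 0.7096 ≈ 78.833 m.
Difference: 102.72 − 78.833 = 23.884 m.
In feet: 23.8838 m ÷ 0.3048 ≈ 78.359 ft.

78 feet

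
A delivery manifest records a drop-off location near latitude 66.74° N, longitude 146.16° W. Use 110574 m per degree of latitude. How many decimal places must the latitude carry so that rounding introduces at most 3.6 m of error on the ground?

5 decimal places

One degree of latitude covers 110574 m.
With N decimal places the half-ulp bound is 0.5·10⁻ᴺ°, or 0.5·10⁻ᴺ × 110574 m on the ground.
Need 0.5 × 110574 × 10⁻ᴺ ≤ 3.6 → 10⁻ᴺ ≤ 6.511e-05, so N ≥ 4.19.
So 5 decimal places suffice (0.553 m); 4 would allow up to 5.53 m.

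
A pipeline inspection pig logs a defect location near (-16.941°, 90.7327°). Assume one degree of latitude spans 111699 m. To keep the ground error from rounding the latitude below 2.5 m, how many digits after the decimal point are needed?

5 decimal places

One degree of latitude covers 111699 m.
With N decimal places the half-ulp bound is 0.5·10⁻ᴺ°, or 0.5·10⁻ᴺ × 111699 m on the ground.
Need 0.5 × 111699 × 10⁻ᴺ ≤ 2.5 → 10⁻ᴺ ≤ 4.476e-05, so N ≥ 4.35.
At 4 places the error can reach 5.58 m, but 5 places keeps it to 0.558 m.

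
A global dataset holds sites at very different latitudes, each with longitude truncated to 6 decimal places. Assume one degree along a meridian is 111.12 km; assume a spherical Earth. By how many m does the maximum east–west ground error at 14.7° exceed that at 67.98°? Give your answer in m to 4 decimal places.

Truncating at 6 decimal places can drop up to a full unit in the last place, so the longitude may be off by as much as 1e-06°.
At 14.7°: 1e-06° × 111120 × cos 14.7° = 1e-06 × 111120 × 0.9673 ≈ 0.10748 m.
Error at 67.98° = 1e-06° × 111120 × cos 67.98° ≈ 0.11112 × 0.3749 = 0.041662 m.
So the lower-latitude error exceeds the higher by 0.10748 − 0.041662 = 0.065821 m.

0.0658 m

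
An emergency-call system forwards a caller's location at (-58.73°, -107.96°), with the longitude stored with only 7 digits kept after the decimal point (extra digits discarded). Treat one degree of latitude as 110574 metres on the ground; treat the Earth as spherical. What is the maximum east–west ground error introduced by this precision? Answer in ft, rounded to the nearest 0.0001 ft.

0.0188 ft

Truncating at 7 decimal places can drop up to a full unit in the last place, so the longitude may be off by as much as 1e-07°.
At latitude 58.73° a degree of longitude spans 110574 m × cos 58.73° = 110574 × 0.5191 ≈ 57395.8 m.
East–west error: 1e-07° × 57395.8 m/° ≈ 0.00573958 m.
In feet: 0.00573958 m ÷ 0.3048 ≈ 0.018831 ft.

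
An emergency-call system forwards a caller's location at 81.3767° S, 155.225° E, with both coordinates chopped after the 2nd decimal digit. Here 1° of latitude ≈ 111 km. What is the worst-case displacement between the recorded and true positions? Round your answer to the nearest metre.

Truncating at 2 decimal places can drop up to a full unit in the last place, so each coordinate may be off by as much as 0.01°.
N–S: 0.01° × 111000 m/° = 1110 m.
E–W at 81.3767°: 0.01° × 111000 × cos 81.3767° = 0.01 × 111000 × 0.1499 ≈ 166.431 m.
Combining orthogonally: (1110² + 166.431²)^½ ≈ 1122.41 m.

1122 metres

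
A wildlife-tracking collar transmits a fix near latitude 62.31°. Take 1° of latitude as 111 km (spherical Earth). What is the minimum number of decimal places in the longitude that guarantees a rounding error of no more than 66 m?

3

At 62.31° one degree of longitude covers 111000 × cos 62.31° ≈ 111000 × 0.4647 ≈ 51580.3 m.
With N decimal places the half-ulp bound is 0.5·10⁻ᴺ°, or 0.5·10⁻ᴺ × 51580.3 m on the ground.
Need 0.5 × 51580.3 × 10⁻ᴺ ≤ 66 → 10⁻ᴺ ≤ 2.559e-03, so N ≥ 2.59.
N = 2 would give 258 m (too coarse); N = 3 gives 25.8 m ≤ 66 m.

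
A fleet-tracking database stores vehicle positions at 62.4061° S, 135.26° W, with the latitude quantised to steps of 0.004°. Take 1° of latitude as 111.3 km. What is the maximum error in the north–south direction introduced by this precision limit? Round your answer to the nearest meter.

223 meters

With a 0.004° grid the true value lies within half a step, ±0.004°/2 = ±0.002°, of the stored one.
North–south distance: 0.002° × 111300 m/° = 222.6 m.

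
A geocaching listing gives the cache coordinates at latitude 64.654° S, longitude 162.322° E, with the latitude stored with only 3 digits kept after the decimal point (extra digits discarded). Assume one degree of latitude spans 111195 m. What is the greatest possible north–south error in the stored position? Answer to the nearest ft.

365 ft

Truncating at 3 decimal places can drop up to a full unit in the last place, so the latitude may be off by as much as 0.001°.
North–south distance: 0.001° × 111195 m/° = 111.195 m.
Converting: 111.195 m × 3.2808 ft/m ≈ 364.81 ft.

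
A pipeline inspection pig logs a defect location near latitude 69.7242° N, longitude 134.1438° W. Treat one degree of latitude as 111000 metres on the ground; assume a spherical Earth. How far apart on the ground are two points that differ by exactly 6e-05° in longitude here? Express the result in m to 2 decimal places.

6e-05° of longitude at 69.7242° is 6e-05 × 111000 × cos 69.7242° ≈ 6e-05 × 38465.9 = 2.30795 m.

2.31 m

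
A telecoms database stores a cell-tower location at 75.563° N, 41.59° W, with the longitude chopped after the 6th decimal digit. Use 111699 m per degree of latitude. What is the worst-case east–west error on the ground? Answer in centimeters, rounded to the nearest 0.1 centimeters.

Truncating at 6 decimal places can drop up to a full unit in the last place, so the longitude may be off by as much as 1e-06°.
One degree of longitude at 75.563° is 111699 × cos 75.563° ≈ 111699 × 0.2493 = 27848.3 m.
East–west error: 1e-06° × 27848.3 m/° ≈ 0.0278483 m.
That is 0.0278483 m = 2.7848 cm.

2.8 centimeters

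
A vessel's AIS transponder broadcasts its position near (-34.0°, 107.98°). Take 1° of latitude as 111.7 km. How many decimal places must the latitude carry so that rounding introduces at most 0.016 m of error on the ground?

One degree of latitude covers 111700 m.
With N decimal places the half-ulp bound is 0.5·10⁻ᴺ°, or 0.5·10⁻ᴺ × 111700 m on the ground.
Setting 55850 × 10⁻ᴺ ≤ 0.016 gives 10ᴺ ≥ 3.491e+06, i.e. N ≥ 6.54.
At 6 places the error can reach 0.0558 m, but 7 places keeps it to 0.00558 m.

7 decimal places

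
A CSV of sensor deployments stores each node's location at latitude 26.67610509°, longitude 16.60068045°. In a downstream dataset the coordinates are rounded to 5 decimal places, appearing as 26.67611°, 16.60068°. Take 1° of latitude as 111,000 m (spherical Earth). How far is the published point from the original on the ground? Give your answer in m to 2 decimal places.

0.55 m

Δlat = 26.67610509 − 26.67611 = -0.00000491°; Δlon = 16.60068045 − 16.60068 = +0.00000045°.
N–S: -0.00000491° × 111000 m/° = -0.54501 m.
E–W at 26.6761°: 0.00000045° × 111000 × cos 26.6761° = 0.00000045 × 111000 × 0.8936 ≈ 0.0446333 m.
Distance: √(0.54501² + 0.0446333²) ≈ 0.546835 m.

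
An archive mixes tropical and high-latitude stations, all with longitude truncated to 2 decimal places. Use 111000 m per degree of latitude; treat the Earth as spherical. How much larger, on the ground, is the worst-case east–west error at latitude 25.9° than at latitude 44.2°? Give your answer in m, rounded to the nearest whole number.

203 m

Truncating at 2 decimal places can drop up to a full unit in the last place, so the longitude may be off by as much as 0.01°.
Error at 25.9° = 0.01° × 111000 × cos 25.9° ≈ 1110 × 0.8996 = 998.51 m.
At 44.2°: 0.01° × 111000 × cos 44.2° = 0.01 × 111000 × 0.7169 ≈ 795.77 m.
Difference: 998.51 − 795.77 = 202.74 m.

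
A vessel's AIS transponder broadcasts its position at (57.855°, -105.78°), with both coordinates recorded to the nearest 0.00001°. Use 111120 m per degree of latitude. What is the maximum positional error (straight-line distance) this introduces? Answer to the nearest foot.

Rounding to 5 decimal places leaves each coordinate within ±5e-06° of the true value.
Latitude error → 5e-06 × 111120 = 0.5556 m along the meridian.
East–west component at 57.855°: 5e-06° × 111120 × cos 57.855° ≈ 5e-06 × 59122.9 ≈ 0.295615 m.
Combining orthogonally: (0.5556² + 0.295615²)^½ ≈ 0.629348 m.
In feet: 0.629348 m ÷ 0.3048 ≈ 2.0648 ft.

2 feet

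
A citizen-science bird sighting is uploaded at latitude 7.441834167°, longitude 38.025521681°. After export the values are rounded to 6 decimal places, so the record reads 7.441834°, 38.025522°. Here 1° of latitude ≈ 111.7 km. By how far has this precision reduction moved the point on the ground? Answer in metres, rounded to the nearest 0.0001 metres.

0.0400 metres

The latitude changed by +0.000000167° and the longitude by -0.000000319°.
North–south shift: 0.000000167 × 111700 = 0.0186539 m.
East–west at this latitude: -0.000000319° × 111700 × cos 7.44183° ≈ -0.000000319 × 110759 = -0.0353322 m.
Combined displacement = (0.0186539² + 0.0353322²)^½ ≈ 0.0399541 m.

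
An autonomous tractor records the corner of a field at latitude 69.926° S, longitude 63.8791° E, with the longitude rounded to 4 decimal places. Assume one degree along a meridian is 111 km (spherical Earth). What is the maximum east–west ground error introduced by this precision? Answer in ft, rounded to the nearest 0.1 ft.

Rounding to 4 decimal places leaves the longitude within ±5e-05° of the true value.
At latitude 69.926° a degree of longitude spans 111000 m × cos 69.926° = 111000 × 0.3432 ≈ 38098.9 m.
Maximum E–W displacement: 5e-05 × 38098.9 = 1.90495 m.
Converting: 1.90495 m × 3.2808 ft/m ≈ 6.2498 ft.

6.2 ft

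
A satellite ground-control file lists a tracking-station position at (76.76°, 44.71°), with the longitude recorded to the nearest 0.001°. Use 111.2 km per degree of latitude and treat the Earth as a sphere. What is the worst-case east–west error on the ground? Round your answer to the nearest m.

Rounding to 3 decimal places leaves the longitude within ±0.0005° of the true value.
One degree of longitude at 76.76° is 111200 × cos 76.76° ≈ 111200 × 0.2290 = 25468.2 m.
East–west error: 0.0005° × 25468.2 m/° ≈ 12.7341 m.

13 m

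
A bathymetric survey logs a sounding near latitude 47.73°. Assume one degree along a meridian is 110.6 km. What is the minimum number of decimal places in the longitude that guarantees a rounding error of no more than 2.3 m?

5

At 47.73° one degree of longitude covers 110600 × cos 47.73° ≈ 110600 × 0.6726 ≈ 74392.3 m.
N decimal places → at most half a unit in the last place, 0.5 × 10⁻ᴺ° = 74392.3/2 × 10⁻ᴺ m.
Setting 37196.2 × 10⁻ᴺ ≤ 2.3 gives 10ᴺ ≥ 1.617e+04, i.e. N ≥ 4.21.
N = 4 would give 3.72 m (too coarse); N = 5 gives 0.372 m ≤ 2.3 m.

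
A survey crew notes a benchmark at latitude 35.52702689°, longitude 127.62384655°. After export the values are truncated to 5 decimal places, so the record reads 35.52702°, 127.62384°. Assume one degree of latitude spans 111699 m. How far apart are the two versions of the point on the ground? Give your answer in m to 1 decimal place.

1.0 m

Δlat = 35.52702689 − 35.52702 = +0.00000689°; Δlon = 127.62384655 − 127.62384 = +0.00000655°.
N–S: 0.00000689° × 111699 m/° = 0.769606 m.
East–west at this latitude: 0.00000655° × 111699 × cos 35.527° ≈ 0.00000655 × 90905.3 = 0.59543 m.
Combined displacement = (0.769606² + 0.59543²)^½ ≈ 0.973052 m.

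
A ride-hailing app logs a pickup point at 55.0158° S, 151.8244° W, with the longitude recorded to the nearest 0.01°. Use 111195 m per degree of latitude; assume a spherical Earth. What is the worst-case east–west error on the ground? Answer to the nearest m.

319 m

Rounding to 2 decimal places leaves the longitude within ±0.005° of the true value.
At latitude 55.0158° a degree of longitude spans 111195 m × cos 55.0158° = 111195 × 0.5734 ≈ 63753.7 m.
Maximum E–W displacement: 0.005 × 63753.7 = 318.769 m.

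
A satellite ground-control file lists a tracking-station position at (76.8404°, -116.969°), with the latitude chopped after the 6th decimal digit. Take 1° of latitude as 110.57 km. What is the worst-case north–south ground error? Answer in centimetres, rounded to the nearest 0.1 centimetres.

11.1 centimetres

Truncating at 6 decimal places can drop up to a full unit in the last place, so the latitude may be off by as much as 1e-06°.
So the N–S error is at most 1e-06 × 110570 = 0.11057 m.
That is 0.11057 m = 11.057 cm.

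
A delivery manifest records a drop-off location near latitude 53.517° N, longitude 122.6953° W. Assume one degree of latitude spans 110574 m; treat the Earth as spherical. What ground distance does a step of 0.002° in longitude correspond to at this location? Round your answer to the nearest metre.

One degree of longitude here spans 110574 × cos 53.517° = 110574 × 0.5946 ≈ 65745.6 m; 0.002° of that is 131.491 m.

131 metres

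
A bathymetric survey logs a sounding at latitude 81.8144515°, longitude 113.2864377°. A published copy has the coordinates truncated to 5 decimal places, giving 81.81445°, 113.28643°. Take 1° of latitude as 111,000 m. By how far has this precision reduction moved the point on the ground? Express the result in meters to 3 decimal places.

0.206 meters

The latitude changed by +0.0000015° and the longitude by +0.0000077°.
N–S: 0.0000015° × 111000 m/° = 0.1665 m.
E–W at 81.8144°: 0.0000077° × 111000 × cos 81.8144° = 0.0000077 × 111000 × 0.1424 ≈ 0.121692 m.
Hypotenuse of the two orthogonal shifts: √(0.1665² + 0.121692²) = 0.206231 m.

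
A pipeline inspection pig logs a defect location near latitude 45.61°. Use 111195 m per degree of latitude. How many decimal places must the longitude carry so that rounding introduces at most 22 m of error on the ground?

4 decimal places

At 45.61° one degree of longitude covers 111195 × cos 45.61° ≈ 111195 × 0.6995 ≈ 77785.2 m.
Rounding to N decimal places gives at most 0.5 × 10⁻ᴺ degrees of error, i.e. 0.5 × 10⁻ᴺ × 77785.2 m.
Need 0.5 × 77785.2 × 10⁻ᴺ ≤ 22 → 10⁻ᴺ ≤ 5.657e-04, so N ≥ 3.25.
At 3 places the error can reach 38.9 m, but 4 places keeps it to 3.89 m.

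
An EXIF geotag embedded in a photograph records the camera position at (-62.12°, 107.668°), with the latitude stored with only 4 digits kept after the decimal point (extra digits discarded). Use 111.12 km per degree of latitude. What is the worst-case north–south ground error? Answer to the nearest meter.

11 meters

Truncating at 4 decimal places can drop up to a full unit in the last place, so the latitude may be off by as much as 0.0001°.
North–south distance: 0.0001° × 111120 m/° = 11.112 m.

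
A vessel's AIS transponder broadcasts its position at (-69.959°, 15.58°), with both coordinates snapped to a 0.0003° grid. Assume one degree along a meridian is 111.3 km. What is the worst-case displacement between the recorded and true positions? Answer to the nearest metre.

18 metres

With a 0.0003° grid the true value lies within half a step, ±0.0003°/2 = ±0.00015°, of the stored one.
N–S: 0.00015° × 111300 m/° = 16.695 m.
Longitude error → 0.00015 × 111300 × cos 69.959° = 0.00015 × 111300 × 0.3427 ≈ 5.72125 m.
Combining orthogonally: (16.695² + 5.72125²)^½ ≈ 17.6481 m.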